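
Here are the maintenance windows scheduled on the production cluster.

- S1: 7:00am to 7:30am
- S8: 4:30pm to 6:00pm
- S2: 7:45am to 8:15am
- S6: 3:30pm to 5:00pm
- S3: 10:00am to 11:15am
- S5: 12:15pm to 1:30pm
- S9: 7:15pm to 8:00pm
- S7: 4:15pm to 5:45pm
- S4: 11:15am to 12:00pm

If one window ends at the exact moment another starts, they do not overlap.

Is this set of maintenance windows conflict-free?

No

Sorted by start: S1, S2, S3, S4, S5, S6, S7, S8, S9.
S2 starts after S1 ends, so nothing later overlaps S1 either.
S3 starts after S2 ends, so nothing later overlaps S2 either.
S4 starts exactly when S3 ends (back-to-back, no overlap), so nothing later overlaps S3 either.
S5 starts after S4 ends, so nothing later overlaps S4 either.
S6 starts after S5 ends, so nothing later overlaps S5 either.
S7 starts before S6 ends → S6 and S7 overlap.
That's a conflict, so the schedule is not conflict-free.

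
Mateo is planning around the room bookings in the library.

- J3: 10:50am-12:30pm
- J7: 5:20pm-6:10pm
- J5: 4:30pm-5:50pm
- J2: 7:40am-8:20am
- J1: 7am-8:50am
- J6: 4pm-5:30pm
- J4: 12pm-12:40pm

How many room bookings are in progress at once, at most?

Walk through starts and ends in time order (an end at T is processed before a start at T):
7am start J1 → 1
7:40am start J2 → 2
8:20am end J2 → 1
8:50am end J1 → 0
10:50am start J3 → 1
12pm start J4 → 2
12:30pm end J3 → 1
12:40pm end J4 → 0
4pm start J6 → 1
4:30pm start J5 → 2
5:20pm start J7 → 3
5:30pm end J6 → 2
5:50pm end J5 → 1
6:10pm end J7 → 0
Peak is 3, at 5:20pm (J5, J6, J7).

3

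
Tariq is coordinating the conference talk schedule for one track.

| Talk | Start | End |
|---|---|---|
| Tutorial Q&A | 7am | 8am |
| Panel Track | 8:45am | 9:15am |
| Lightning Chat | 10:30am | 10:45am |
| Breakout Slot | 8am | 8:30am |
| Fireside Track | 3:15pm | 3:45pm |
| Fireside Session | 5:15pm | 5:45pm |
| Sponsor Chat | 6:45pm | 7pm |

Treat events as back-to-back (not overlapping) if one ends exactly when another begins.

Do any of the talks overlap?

No

Check each pair: they overlap iff neither finishes before the other starts.
Sorted by start: Tutorial Q&A, Breakout Slot, Panel Track, Lightning Chat, Fireside Track, Fireside Session, Sponsor Chat.
Breakout Slot starts exactly when Tutorial Q&A ends (back-to-back, no overlap), so Tutorial Q&A has no further overlaps.
Panel Track starts after Breakout Slot ends, so Breakout Slot has no further overlaps.
Lightning Chat starts after Panel Track ends, so Panel Track has no further overlaps.
Fireside Track starts after Lightning Chat ends, so Lightning Chat has no further overlaps.
Fireside Session starts after Fireside Track ends, so Fireside Track has no further overlaps.
Sponsor Chat starts after Fireside Session ends.
Every pair is clear; the schedule has no overlaps.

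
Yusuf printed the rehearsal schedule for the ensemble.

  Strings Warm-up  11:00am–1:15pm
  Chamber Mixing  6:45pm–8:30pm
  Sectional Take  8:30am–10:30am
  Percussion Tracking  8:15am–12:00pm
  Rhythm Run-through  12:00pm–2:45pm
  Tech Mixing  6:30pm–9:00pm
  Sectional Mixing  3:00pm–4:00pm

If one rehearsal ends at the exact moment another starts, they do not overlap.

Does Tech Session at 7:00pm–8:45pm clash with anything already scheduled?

Percussion Tracking: ends 12:00pm at or before Tech Session starts 7:00pm → clear.
Sectional Take: ends 10:30am at or before Tech Session starts 7:00pm → clear.
Strings Warm-up: ends 1:15pm at or before Tech Session starts 7:00pm → clear.
Rhythm Run-through: ends 2:45pm at or before Tech Session starts 7:00pm → clear.
Sectional Mixing: ends 4:00pm at or before Tech Session starts 7:00pm → clear.
Tech Mixing: starts 6:30pm before Tech Session ends 8:45pm, and ends 9:00pm after Tech Session starts 7:00pm → overlap.
Chamber Mixing: starts 6:45pm before Tech Session ends 8:45pm, and ends 8:30pm after Tech Session starts 7:00pm → overlap.
Tech Session overlaps Chamber Mixing, Tech Mixing.

Yes — it overlaps Chamber Mixing, Tech Mixing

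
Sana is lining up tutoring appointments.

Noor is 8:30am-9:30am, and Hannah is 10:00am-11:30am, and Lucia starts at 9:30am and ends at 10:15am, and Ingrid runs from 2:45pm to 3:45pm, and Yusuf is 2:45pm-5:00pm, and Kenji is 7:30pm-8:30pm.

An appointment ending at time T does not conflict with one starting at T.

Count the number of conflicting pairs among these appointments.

2

Sorted by start: Noor, Lucia, Hannah, Ingrid, Yusuf, Kenji.
Lucia starts exactly when Noor ends (back-to-back, no overlap), so Noor has no further overlaps.
Hannah starts before Lucia ends → Lucia and Hannah overlap.
Ingrid starts after Lucia ends, so Lucia has no further overlaps.
Ingrid starts after Hannah ends, so Hannah has no further overlaps.
Yusuf starts before Ingrid ends → Ingrid and Yusuf overlap.
Kenji starts after Ingrid ends.
Kenji starts after Yusuf ends.
Overlapping pairs: Hannah & Lucia, Ingrid & Yusuf — 2 in total.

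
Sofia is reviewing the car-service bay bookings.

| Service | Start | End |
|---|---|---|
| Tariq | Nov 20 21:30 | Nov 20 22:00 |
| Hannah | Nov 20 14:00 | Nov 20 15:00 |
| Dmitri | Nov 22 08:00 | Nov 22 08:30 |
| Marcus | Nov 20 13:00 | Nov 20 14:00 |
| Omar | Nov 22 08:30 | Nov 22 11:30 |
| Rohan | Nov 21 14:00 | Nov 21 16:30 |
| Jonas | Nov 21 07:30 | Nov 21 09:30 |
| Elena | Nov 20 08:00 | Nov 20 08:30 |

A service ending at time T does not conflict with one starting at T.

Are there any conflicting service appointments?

Check each pair: they overlap iff neither finishes before the other starts.
Sorted by start: Elena, Marcus, Hannah, Tariq, Jonas, Rohan, Dmitri, Omar.
Marcus starts after Elena ends, so Elena has no further overlaps.
Hannah starts exactly when Marcus ends (back-to-back, no overlap), so Marcus has no further overlaps.
Tariq starts after Hannah ends, so Hannah has no further overlaps.
Jonas starts after Tariq ends, so Tariq has no further overlaps.
Rohan starts after Jonas ends, so Jonas has no further overlaps.
Dmitri starts after Rohan ends, so Rohan has no further overlaps.
Omar starts exactly when Dmitri ends (back-to-back, no overlap).
Every pair is clear; the schedule has no overlaps.

No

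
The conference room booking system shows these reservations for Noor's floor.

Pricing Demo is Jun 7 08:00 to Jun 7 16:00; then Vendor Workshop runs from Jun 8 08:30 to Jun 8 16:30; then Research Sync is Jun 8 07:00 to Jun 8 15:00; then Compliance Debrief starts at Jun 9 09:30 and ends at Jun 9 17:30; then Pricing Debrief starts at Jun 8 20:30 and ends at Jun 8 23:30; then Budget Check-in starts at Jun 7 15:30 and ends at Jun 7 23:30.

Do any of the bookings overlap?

Yes

Check each pair: they overlap iff neither finishes before the other starts.
Sorted by start: Pricing Demo, Budget Check-in, Research Sync, Vendor Workshop, Pricing Debrief, Compliance Debrief.
Budget Check-in starts before Pricing Demo ends → Pricing Demo and Budget Check-in overlap.
That's a conflict, so the schedule is not conflict-free.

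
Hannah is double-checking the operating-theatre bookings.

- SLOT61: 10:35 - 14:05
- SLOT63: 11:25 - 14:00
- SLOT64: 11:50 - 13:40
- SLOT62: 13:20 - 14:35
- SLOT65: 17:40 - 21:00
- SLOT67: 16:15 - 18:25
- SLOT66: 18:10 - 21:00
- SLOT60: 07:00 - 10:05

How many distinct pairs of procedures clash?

9

Sorted by start: SLOT60, SLOT61, SLOT63, SLOT64, SLOT62, SLOT67, SLOT65, SLOT66.
SLOT61 starts after SLOT60 ends, so nothing later overlaps SLOT60 either.
SLOT63 starts before SLOT61 ends → SLOT61 and SLOT63 overlap.
SLOT64 starts before SLOT61 ends → SLOT61 and SLOT64 overlap.
SLOT62 starts before SLOT61 ends → SLOT61 and SLOT62 overlap.
SLOT67 starts after SLOT61 ends, so nothing later overlaps SLOT61 either.
SLOT64 starts before SLOT63 ends → SLOT63 and SLOT64 overlap.
SLOT62 starts before SLOT63 ends → SLOT63 and SLOT62 overlap.
SLOT67 starts after SLOT63 ends, so nothing later overlaps SLOT63 either.
SLOT62 starts before SLOT64 ends → SLOT64 and SLOT62 overlap.
SLOT67 starts after SLOT64 ends, so nothing later overlaps SLOT64 either.
SLOT67 starts after SLOT62 ends, so nothing later overlaps SLOT62 either.
SLOT65 starts before SLOT67 ends → SLOT67 and SLOT65 overlap.
SLOT66 starts before SLOT67 ends → SLOT67 and SLOT66 overlap.
SLOT66 starts before SLOT65 ends → SLOT65 and SLOT66 overlap.
Overlapping pairs: SLOT61 & SLOT62, SLOT61 & SLOT63, SLOT61 & SLOT64, SLOT62 & SLOT63, SLOT62 & SLOT64, SLOT63 & SLOT64, SLOT65 & SLOT66, SLOT65 & SLOT67, SLOT66 & SLOT67 — 9 in total.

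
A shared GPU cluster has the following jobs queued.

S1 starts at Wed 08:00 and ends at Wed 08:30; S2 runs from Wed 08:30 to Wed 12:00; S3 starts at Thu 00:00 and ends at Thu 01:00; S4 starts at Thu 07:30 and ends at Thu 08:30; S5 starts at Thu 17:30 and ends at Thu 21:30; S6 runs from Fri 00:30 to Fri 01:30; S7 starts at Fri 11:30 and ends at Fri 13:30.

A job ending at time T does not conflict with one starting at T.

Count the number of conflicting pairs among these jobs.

Sorted by start: S1, S2, S3, S4, S5, S6, S7.
S2 starts exactly when S1 ends (back-to-back, no overlap) — done with S1.
S3 starts after S2 ends — done with S2.
S4 starts after S3 ends — done with S3.
S5 starts after S4 ends — done with S4.
S6 starts after S5 ends — done with S5.
S7 starts after S6 ends.
No pair overlaps.

0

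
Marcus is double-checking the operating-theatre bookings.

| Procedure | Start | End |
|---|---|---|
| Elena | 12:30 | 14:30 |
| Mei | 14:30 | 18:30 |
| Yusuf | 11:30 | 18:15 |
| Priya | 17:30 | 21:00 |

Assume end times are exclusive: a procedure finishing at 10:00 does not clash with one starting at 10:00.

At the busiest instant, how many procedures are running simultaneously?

3

Sweep the timeline, counting +1 at each start and −1 at each end (ends before starts at a tie):
11:30 start Yusuf → 1
12:30 start Elena → 2
14:30 end Elena → 1
14:30 start Mei → 2
17:30 start Priya → 3
18:15 end Yusuf → 2
18:30 end Mei → 1
21:00 end Priya → 0
Peak is 3, at 17:30 (Mei, Priya, Yusuf).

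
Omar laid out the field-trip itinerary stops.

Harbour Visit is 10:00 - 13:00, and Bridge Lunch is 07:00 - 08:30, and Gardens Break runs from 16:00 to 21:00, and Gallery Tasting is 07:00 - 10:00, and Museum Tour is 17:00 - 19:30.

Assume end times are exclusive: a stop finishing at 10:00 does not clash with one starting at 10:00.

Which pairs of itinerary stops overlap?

Bridge Lunch & Gallery Tasting, Gardens Break & Museum Tour

Check each pair: they overlap iff neither finishes before the other starts.
Sorted by start: Gallery Tasting, Bridge Lunch, Harbour Visit, Gardens Break, Museum Tour.
Bridge Lunch starts before Gallery Tasting ends → Gallery Tasting and Bridge Lunch overlap.
Harbour Visit starts exactly when Gallery Tasting ends (back-to-back, no overlap), so Gallery Tasting has no further overlaps.
Harbour Visit starts after Bridge Lunch ends, so Bridge Lunch has no further overlaps.
Gardens Break starts after Harbour Visit ends, so Harbour Visit has no further overlaps.
Museum Tour starts before Gardens Break ends → Gardens Break and Museum Tour overlap.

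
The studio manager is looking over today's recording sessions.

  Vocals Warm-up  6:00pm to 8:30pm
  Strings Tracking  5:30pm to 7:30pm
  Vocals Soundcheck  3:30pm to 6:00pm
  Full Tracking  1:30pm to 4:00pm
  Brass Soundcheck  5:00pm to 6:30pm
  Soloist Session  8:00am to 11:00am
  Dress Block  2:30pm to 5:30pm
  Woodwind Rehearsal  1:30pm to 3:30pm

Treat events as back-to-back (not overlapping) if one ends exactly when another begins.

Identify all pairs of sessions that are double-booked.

Two intervals overlap when each starts before the other ends.
Sorted by start: Soloist Session, Woodwind Rehearsal, Full Tracking, Dress Block, Vocals Soundcheck, Brass Soundcheck, Strings Tracking, Vocals Warm-up.
Woodwind Rehearsal starts after Soloist Session ends, so Soloist Session has no further overlaps.
Full Tracking starts before Woodwind Rehearsal ends → Woodwind Rehearsal and Full Tracking overlap.
Dress Block starts before Woodwind Rehearsal ends → Woodwind Rehearsal and Dress Block overlap.
Vocals Soundcheck starts exactly when Woodwind Rehearsal ends (back-to-back, no overlap), so Woodwind Rehearsal has no further overlaps.
Dress Block starts before Full Tracking ends → Full Tracking and Dress Block overlap.
Vocals Soundcheck starts before Full Tracking ends → Full Tracking and Vocals Soundcheck overlap.
Brass Soundcheck starts after Full Tracking ends, so Full Tracking has no further overlaps.
Vocals Soundcheck starts before Dress Block ends → Dress Block and Vocals Soundcheck overlap.
Brass Soundcheck starts before Dress Block ends → Dress Block and Brass Soundcheck overlap.
Strings Tracking starts exactly when Dress Block ends (back-to-back, no overlap), so Dress Block has no further overlaps.
Brass Soundcheck starts before Vocals Soundcheck ends → Vocals Soundcheck and Brass Soundcheck overlap.
Strings Tracking starts before Vocals Soundcheck ends → Vocals Soundcheck and Strings Tracking overlap.
Vocals Warm-up starts exactly when Vocals Soundcheck ends (back-to-back, no overlap).
Strings Tracking starts before Brass Soundcheck ends → Brass Soundcheck and Strings Tracking overlap.
Vocals Warm-up starts before Brass Soundcheck ends → Brass Soundcheck and Vocals Warm-up overlap.
Vocals Warm-up starts before Strings Tracking ends → Strings Tracking and Vocals Warm-up overlap.

Brass Soundcheck & Dress Block, Brass Soundcheck & Strings Tracking, Brass Soundcheck & Vocals Soundcheck, Brass Soundcheck & Vocals Warm-up, Dress Block & Full Tracking, Dress Block & Vocals Soundcheck, Dress Block & Woodwind Rehearsal, Full Tracking & Vocals Soundcheck, Full Tracking & Woodwind Rehearsal, Strings Tracking & Vocals Soundcheck, Strings Tracking & Vocals Warm-up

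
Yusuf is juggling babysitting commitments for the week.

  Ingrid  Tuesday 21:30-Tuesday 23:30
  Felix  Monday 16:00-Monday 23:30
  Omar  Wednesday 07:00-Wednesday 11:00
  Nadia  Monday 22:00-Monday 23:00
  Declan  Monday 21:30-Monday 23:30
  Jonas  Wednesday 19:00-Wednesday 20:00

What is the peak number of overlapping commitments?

Sweep the timeline, counting +1 at each start and −1 at each end (ends before starts at a tie):
Monday 16:00 start Felix → 1
Monday 21:30 start Declan → 2
Monday 22:00 start Nadia → 3
Monday 23:00 end Nadia → 2
Monday 23:30 end Declan → 1
Monday 23:30 end Felix → 0
Tuesday 21:30 start Ingrid → 1
Tuesday 23:30 end Ingrid → 0
Wednesday 07:00 start Omar → 1
Wednesday 11:00 end Omar → 0
Wednesday 19:00 start Jonas → 1
Wednesday 20:00 end Jonas → 0
Peak is 3, at Monday 22:00 (Declan, Felix, Nadia).

3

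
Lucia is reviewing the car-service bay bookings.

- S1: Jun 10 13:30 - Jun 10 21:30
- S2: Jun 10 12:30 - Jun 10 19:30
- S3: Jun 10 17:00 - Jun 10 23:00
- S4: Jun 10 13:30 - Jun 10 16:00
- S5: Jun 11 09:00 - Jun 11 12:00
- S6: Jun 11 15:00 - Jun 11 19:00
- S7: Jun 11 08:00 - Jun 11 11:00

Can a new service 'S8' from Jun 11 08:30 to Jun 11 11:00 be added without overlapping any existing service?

No — it overlaps S5, S7

S2: ends Jun 10 19:30 at or before S8 starts Jun 11 08:30 → clear.
S1: ends Jun 10 21:30 at or before S8 starts Jun 11 08:30 → clear.
S4: ends Jun 10 16:00 at or before S8 starts Jun 11 08:30 → clear.
S3: ends Jun 10 23:00 at or before S8 starts Jun 11 08:30 → clear.
S7: starts Jun 11 08:00 before S8 ends Jun 11 11:00, and ends Jun 11 11:00 after S8 starts Jun 11 08:30 → overlap.
S5: starts Jun 11 09:00 before S8 ends Jun 11 11:00, and ends Jun 11 12:00 after S8 starts Jun 11 08:30 → overlap.
S6: starts Jun 11 15:00 at or after S8 ends Jun 11 11:00 → clear.
S8 overlaps S5, S7.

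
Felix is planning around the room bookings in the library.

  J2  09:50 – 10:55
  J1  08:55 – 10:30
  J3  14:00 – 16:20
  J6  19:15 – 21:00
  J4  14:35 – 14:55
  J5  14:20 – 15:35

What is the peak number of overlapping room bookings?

3

Sort all start/end points and keep a running count:
08:55 start J1 → 1
09:50 start J2 → 2
10:30 end J1 → 1
10:55 end J2 → 0
14:00 start J3 → 1
14:20 start J5 → 2
14:35 start J4 → 3
14:55 end J4 → 2
15:35 end J5 → 1
16:20 end J3 → 0
19:15 start J6 → 1
21:00 end J6 → 0
Peak is 3, at 14:35 (J3, J4, J5).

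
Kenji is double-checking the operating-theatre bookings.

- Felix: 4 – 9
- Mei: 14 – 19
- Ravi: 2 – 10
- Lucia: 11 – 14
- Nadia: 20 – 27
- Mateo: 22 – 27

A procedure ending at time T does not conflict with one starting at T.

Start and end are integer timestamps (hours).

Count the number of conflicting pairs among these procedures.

2

Sorted by start: Ravi, Felix, Lucia, Mei, Nadia, Mateo.
Felix starts before Ravi ends → Ravi and Felix overlap.
Lucia starts after Ravi ends, so Ravi has no further overlaps.
Lucia starts after Felix ends, so Felix has no further overlaps.
Mei starts exactly when Lucia ends (back-to-back, no overlap), so Lucia has no further overlaps.
Nadia starts after Mei ends, so Mei has no further overlaps.
Mateo starts before Nadia ends → Nadia and Mateo overlap.
Overlapping pairs: Felix & Ravi, Mateo & Nadia — 2 in total.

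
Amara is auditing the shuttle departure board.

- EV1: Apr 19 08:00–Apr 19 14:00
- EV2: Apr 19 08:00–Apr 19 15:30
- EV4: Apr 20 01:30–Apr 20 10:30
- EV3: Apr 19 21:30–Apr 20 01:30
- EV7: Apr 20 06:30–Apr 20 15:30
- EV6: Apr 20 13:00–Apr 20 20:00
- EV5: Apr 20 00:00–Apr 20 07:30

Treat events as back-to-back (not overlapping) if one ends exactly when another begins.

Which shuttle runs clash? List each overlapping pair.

Sorted by start: EV1, EV2, EV3, EV5, EV4, EV7, EV6.
EV2 starts before EV1 ends → EV1 and EV2 overlap.
EV3 starts after EV1 ends — done with EV1.
EV3 starts after EV2 ends — done with EV2.
EV5 starts before EV3 ends → EV3 and EV5 overlap.
EV4 starts exactly when EV3 ends (back-to-back, no overlap) — done with EV3.
EV4 starts before EV5 ends → EV5 and EV4 overlap.
EV7 starts before EV5 ends → EV5 and EV7 overlap.
EV6 starts after EV5 ends.
EV7 starts before EV4 ends → EV4 and EV7 overlap.
EV6 starts after EV4 ends.
EV6 starts before EV7 ends → EV7 and EV6 overlap.

EV1 & EV2, EV3 & EV5, EV4 & EV5, EV4 & EV7, EV5 & EV7, EV6 & EV7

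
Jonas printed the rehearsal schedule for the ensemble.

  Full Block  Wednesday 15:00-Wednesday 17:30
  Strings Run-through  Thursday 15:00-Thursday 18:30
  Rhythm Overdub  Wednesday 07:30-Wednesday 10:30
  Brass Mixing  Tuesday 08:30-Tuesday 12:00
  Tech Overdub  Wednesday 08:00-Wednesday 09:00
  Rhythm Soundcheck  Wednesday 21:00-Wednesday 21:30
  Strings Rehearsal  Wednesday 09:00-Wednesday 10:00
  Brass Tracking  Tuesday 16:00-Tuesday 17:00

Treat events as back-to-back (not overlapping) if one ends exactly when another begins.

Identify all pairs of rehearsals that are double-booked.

Rhythm Overdub & Strings Rehearsal, Rhythm Overdub & Tech Overdub

Sorted by start: Brass Mixing, Brass Tracking, Rhythm Overdub, Tech Overdub, Strings Rehearsal, Full Block, Rhythm Soundcheck, Strings Run-through.
Brass Tracking starts after Brass Mixing ends, so nothing later overlaps Brass Mixing either.
Rhythm Overdub starts after Brass Tracking ends, so nothing later overlaps Brass Tracking either.
Tech Overdub starts before Rhythm Overdub ends → Rhythm Overdub and Tech Overdub overlap.
Strings Rehearsal starts before Rhythm Overdub ends → Rhythm Overdub and Strings Rehearsal overlap.
Full Block starts after Rhythm Overdub ends, so nothing later overlaps Rhythm Overdub either.
Strings Rehearsal starts exactly when Tech Overdub ends (back-to-back, no overlap), so nothing later overlaps Tech Overdub either.
Full Block starts after Strings Rehearsal ends, so nothing later overlaps Strings Rehearsal either.
Rhythm Soundcheck starts after Full Block ends, so nothing later overlaps Full Block either.
Strings Run-through starts after Rhythm Soundcheck ends.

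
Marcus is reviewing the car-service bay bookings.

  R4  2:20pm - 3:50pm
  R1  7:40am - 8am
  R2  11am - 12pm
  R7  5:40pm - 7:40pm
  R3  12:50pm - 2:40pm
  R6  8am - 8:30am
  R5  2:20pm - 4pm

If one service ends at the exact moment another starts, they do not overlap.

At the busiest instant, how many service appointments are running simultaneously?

Sort all start/end points and keep a running count:
7:40am start R1 → 1
8am end R1 → 0
8am start R6 → 1
8:30am end R6 → 0
11am start R2 → 1
12pm end R2 → 0
12:50pm start R3 → 1
2:20pm start R4 → 2
2:20pm start R5 → 3
2:40pm end R3 → 2
3:50pm end R4 → 1
4pm end R5 → 0
5:40pm start R7 → 1
7:40pm end R7 → 0
Peak is 3, at 2:20pm (R3, R4, R5).

3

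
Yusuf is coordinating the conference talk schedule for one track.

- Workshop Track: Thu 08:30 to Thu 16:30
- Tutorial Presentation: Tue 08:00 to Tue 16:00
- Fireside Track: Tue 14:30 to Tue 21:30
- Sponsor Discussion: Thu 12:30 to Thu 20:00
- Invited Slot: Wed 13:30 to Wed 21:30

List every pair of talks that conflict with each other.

Check each pair: they overlap iff neither finishes before the other starts.
Sorted by start: Tutorial Presentation, Fireside Track, Invited Slot, Workshop Track, Sponsor Discussion.
Fireside Track starts before Tutorial Presentation ends → Tutorial Presentation and Fireside Track overlap.
Invited Slot starts after Tutorial Presentation ends; Tutorial Presentation is clear from here.
Invited Slot starts after Fireside Track ends; Fireside Track is clear from here.
Workshop Track starts after Invited Slot ends; Invited Slot is clear from here.
Sponsor Discussion starts before Workshop Track ends → Workshop Track and Sponsor Discussion overlap.

Fireside Track & Tutorial Presentation, Sponsor Discussion & Workshop Track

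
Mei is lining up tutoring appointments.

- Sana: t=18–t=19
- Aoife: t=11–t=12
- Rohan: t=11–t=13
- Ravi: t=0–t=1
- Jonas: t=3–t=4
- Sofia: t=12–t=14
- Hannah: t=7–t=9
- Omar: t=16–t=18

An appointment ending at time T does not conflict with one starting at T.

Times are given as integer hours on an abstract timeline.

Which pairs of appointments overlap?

Aoife & Rohan, Rohan & Sofia

Sorted by start: Ravi, Jonas, Hannah, Rohan, Aoife, Sofia, Omar, Sana.
Jonas starts after Ravi ends, so Ravi has no further overlaps.
Hannah starts after Jonas ends, so Jonas has no further overlaps.
Rohan starts after Hannah ends, so Hannah has no further overlaps.
Aoife starts before Rohan ends → Rohan and Aoife overlap.
Sofia starts before Rohan ends → Rohan and Sofia overlap.
Omar starts after Rohan ends, so Rohan has no further overlaps.
Sofia starts exactly when Aoife ends (back-to-back, no overlap), so Aoife has no further overlaps.
Omar starts after Sofia ends, so Sofia has no further overlaps.
Sana starts exactly when Omar ends (back-to-back, no overlap).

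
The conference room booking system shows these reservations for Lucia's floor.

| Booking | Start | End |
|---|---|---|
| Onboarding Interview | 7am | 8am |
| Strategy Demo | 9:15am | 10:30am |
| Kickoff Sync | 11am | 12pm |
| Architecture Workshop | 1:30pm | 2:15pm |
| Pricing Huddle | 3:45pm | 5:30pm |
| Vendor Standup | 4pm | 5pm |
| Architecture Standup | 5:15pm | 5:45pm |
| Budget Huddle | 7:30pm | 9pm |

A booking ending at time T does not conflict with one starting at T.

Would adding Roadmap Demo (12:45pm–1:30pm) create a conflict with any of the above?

Onboarding Interview: ends 8am at or before Roadmap Demo starts 12:45pm → clear.
Strategy Demo: ends 10:30am at or before Roadmap Demo starts 12:45pm → clear.
Kickoff Sync: ends 12pm at or before Roadmap Demo starts 12:45pm → clear.
Architecture Workshop: starts 1:30pm at or after Roadmap Demo ends 1:30pm → clear.
Pricing Huddle: starts 3:45pm at or after Roadmap Demo ends 1:30pm → clear.
Vendor Standup: starts 4pm at or after Roadmap Demo ends 1:30pm → clear.
Architecture Standup: starts 5:15pm at or after Roadmap Demo ends 1:30pm → clear.
Budget Huddle: starts 7:30pm at or after Roadmap Demo ends 1:30pm → clear.

No — it doesn't clash with anything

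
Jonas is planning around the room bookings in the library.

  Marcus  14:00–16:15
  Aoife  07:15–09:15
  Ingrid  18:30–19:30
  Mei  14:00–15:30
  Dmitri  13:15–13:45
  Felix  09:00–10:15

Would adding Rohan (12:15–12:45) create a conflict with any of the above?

Aoife: ends 09:15 at or before Rohan starts 12:15 → clear.
Felix: ends 10:15 at or before Rohan starts 12:15 → clear.
Dmitri: starts 13:15 at or after Rohan ends 12:45 → clear.
Marcus: starts 14:00 at or after Rohan ends 12:45 → clear.
Mei: starts 14:00 at or after Rohan ends 12:45 → clear.
Ingrid: starts 18:30 at or after Rohan ends 12:45 → clear.

No — it doesn't clash with anything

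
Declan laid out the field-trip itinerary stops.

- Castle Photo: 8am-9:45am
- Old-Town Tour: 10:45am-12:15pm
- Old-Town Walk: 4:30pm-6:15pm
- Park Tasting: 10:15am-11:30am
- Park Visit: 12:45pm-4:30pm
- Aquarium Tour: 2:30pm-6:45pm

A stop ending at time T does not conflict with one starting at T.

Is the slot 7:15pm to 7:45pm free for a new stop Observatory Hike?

Yes — the slot is free

Castle Photo: ends 9:45am at or before Observatory Hike starts 7:15pm → clear.
Park Tasting: ends 11:30am at or before Observatory Hike starts 7:15pm → clear.
Old-Town Tour: ends 12:15pm at or before Observatory Hike starts 7:15pm → clear.
Park Visit: ends 4:30pm at or before Observatory Hike starts 7:15pm → clear.
Aquarium Tour: ends 6:45pm at or before Observatory Hike starts 7:15pm → clear.
Old-Town Walk: ends 6:15pm at or before Observatory Hike starts 7:15pm → clear.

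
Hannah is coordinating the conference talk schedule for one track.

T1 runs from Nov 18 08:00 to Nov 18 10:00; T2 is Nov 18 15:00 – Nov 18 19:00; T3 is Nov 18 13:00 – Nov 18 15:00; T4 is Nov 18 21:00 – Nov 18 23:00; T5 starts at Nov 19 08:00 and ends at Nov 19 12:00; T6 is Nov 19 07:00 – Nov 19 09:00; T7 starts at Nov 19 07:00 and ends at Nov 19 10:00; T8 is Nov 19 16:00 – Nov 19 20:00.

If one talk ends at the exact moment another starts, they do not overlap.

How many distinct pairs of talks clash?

3

Sorted by start: T1, T3, T2, T4, T6, T7, T5, T8.
T3 starts after T1 ends, so nothing later overlaps T1 either.
T2 starts exactly when T3 ends (back-to-back, no overlap), so nothing later overlaps T3 either.
T4 starts after T2 ends, so nothing later overlaps T2 either.
T6 starts after T4 ends, so nothing later overlaps T4 either.
T7 starts before T6 ends → T6 and T7 overlap.
T5 starts before T6 ends → T6 and T5 overlap.
T8 starts after T6 ends.
T5 starts before T7 ends → T7 and T5 overlap.
T8 starts after T7 ends.
T8 starts after T5 ends.
Overlapping pairs: T5 & T6, T5 & T7, T6 & T7 — 3 in total.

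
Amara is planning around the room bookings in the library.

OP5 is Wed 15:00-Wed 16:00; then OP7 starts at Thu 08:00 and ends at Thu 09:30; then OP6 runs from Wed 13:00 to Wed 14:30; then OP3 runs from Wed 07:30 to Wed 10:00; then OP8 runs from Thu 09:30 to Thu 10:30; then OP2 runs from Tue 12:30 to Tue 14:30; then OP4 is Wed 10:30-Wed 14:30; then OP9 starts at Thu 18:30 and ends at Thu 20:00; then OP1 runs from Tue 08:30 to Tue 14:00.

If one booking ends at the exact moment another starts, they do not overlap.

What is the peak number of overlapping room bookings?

Sort all start/end points and keep a running count:
Tue 08:30 start OP1 → 1
Tue 12:30 start OP2 → 2
Tue 14:00 end OP1 → 1
Tue 14:30 end OP2 → 0
Wed 07:30 start OP3 → 1
Wed 10:00 end OP3 → 0
Wed 10:30 start OP4 → 1
Wed 13:00 start OP6 → 2
Wed 14:30 end OP4 → 1
Wed 14:30 end OP6 → 0
Wed 15:00 start OP5 → 1
Wed 16:00 end OP5 → 0
Thu 08:00 start OP7 → 1
Thu 09:30 end OP7 → 0
Thu 09:30 start OP8 → 1
Thu 10:30 end OP8 → 0
Thu 18:30 start OP9 → 1
Thu 20:00 end OP9 → 0
Peak is 2, at Tue 12:30 (OP1, OP2).

2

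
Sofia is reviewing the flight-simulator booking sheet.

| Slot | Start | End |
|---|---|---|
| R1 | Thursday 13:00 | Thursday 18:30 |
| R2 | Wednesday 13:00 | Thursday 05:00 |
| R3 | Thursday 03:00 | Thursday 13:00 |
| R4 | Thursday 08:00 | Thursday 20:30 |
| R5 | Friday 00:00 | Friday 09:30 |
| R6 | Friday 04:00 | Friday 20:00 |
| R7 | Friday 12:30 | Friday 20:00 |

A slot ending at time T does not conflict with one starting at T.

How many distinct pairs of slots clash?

Sorted by start: R2, R3, R4, R1, R5, R6, R7.
R3 starts before R2 ends → R2 and R3 overlap.
R4 starts after R2 ends, so nothing later overlaps R2 either.
R4 starts before R3 ends → R3 and R4 overlap.
R1 starts exactly when R3 ends (back-to-back, no overlap), so nothing later overlaps R3 either.
R1 starts before R4 ends → R4 and R1 overlap.
R5 starts after R4 ends, so nothing later overlaps R4 either.
R5 starts after R1 ends, so nothing later overlaps R1 either.
R6 starts before R5 ends → R5 and R6 overlap.
R7 starts after R5 ends.
R7 starts before R6 ends → R6 and R7 overlap.
Overlapping pairs: R1 & R4, R2 & R3, R3 & R4, R5 & R6, R6 & R7 — 5 in total.

5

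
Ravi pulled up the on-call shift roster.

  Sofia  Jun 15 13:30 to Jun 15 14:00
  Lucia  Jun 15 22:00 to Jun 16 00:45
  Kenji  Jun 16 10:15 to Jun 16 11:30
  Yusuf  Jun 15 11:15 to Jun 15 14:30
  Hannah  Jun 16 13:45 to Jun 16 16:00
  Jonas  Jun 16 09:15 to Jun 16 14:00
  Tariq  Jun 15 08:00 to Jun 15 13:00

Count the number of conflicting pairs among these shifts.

Sorted by start: Tariq, Yusuf, Sofia, Lucia, Jonas, Kenji, Hannah.
Yusuf starts before Tariq ends → Tariq and Yusuf overlap.
Sofia starts after Tariq ends, so Tariq has no further overlaps.
Sofia starts before Yusuf ends → Yusuf and Sofia overlap.
Lucia starts after Yusuf ends, so Yusuf has no further overlaps.
Lucia starts after Sofia ends, so Sofia has no further overlaps.
Jonas starts after Lucia ends, so Lucia has no further overlaps.
Kenji starts before Jonas ends → Jonas and Kenji overlap.
Hannah starts before Jonas ends → Jonas and Hannah overlap.
Hannah starts after Kenji ends.
Overlapping pairs: Hannah & Jonas, Jonas & Kenji, Sofia & Yusuf, Tariq & Yusuf — 4 in total.

4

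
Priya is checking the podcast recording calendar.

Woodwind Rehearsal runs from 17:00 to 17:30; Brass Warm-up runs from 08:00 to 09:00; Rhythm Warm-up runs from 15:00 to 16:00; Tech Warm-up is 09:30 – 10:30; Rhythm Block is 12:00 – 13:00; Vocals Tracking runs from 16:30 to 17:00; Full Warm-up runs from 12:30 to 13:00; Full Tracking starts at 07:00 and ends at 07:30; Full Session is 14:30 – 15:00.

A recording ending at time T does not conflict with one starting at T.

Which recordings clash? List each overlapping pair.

Sorted by start: Full Tracking, Brass Warm-up, Tech Warm-up, Rhythm Block, Full Warm-up, Full Session, Rhythm Warm-up, Vocals Tracking, Woodwind Rehearsal.
Brass Warm-up starts after Full Tracking ends, so Full Tracking has no further overlaps.
Tech Warm-up starts after Brass Warm-up ends, so Brass Warm-up has no further overlaps.
Rhythm Block starts after Tech Warm-up ends, so Tech Warm-up has no further overlaps.
Full Warm-up starts before Rhythm Block ends → Rhythm Block and Full Warm-up overlap.
Full Session starts after Rhythm Block ends, so Rhythm Block has no further overlaps.
Full Session starts after Full Warm-up ends, so Full Warm-up has no further overlaps.
Rhythm Warm-up starts exactly when Full Session ends (back-to-back, no overlap), so Full Session has no further overlaps.
Vocals Tracking starts after Rhythm Warm-up ends, so Rhythm Warm-up has no further overlaps.
Woodwind Rehearsal starts exactly when Vocals Tracking ends (back-to-back, no overlap).

Full Warm-up & Rhythm Block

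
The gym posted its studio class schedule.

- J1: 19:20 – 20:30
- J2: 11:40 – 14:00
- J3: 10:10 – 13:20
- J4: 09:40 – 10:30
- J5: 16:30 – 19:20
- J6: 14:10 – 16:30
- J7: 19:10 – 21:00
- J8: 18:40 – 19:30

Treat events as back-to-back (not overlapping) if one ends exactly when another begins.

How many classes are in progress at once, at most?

3

Sort all start/end points and keep a running count:
09:40 start J4 → 1
10:10 start J3 → 2
10:30 end J4 → 1
11:40 start J2 → 2
13:20 end J3 → 1
14:00 end J2 → 0
14:10 start J6 → 1
16:30 end J6 → 0
16:30 start J5 → 1
18:40 start J8 → 2
19:10 start J7 → 3
19:20 end J5 → 2
19:20 start J1 → 3
19:30 end J8 → 2
20:30 end J1 → 1
21:00 end J7 → 0
Peak is 3, at 19:10 (J5, J7, J8).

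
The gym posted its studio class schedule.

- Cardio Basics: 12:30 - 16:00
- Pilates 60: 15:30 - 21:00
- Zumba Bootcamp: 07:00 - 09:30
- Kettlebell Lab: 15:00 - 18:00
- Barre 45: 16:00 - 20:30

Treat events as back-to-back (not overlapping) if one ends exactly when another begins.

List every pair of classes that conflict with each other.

Sorted by start: Zumba Bootcamp, Cardio Basics, Kettlebell Lab, Pilates 60, Barre 45.
Cardio Basics starts after Zumba Bootcamp ends, so nothing later overlaps Zumba Bootcamp either.
Kettlebell Lab starts before Cardio Basics ends → Cardio Basics and Kettlebell Lab overlap.
Pilates 60 starts before Cardio Basics ends → Cardio Basics and Pilates 60 overlap.
Barre 45 starts exactly when Cardio Basics ends (back-to-back, no overlap).
Pilates 60 starts before Kettlebell Lab ends → Kettlebell Lab and Pilates 60 overlap.
Barre 45 starts before Kettlebell Lab ends → Kettlebell Lab and Barre 45 overlap.
Barre 45 starts before Pilates 60 ends → Pilates 60 and Barre 45 overlap.

Barre 45 & Kettlebell Lab, Barre 45 & Pilates 60, Cardio Basics & Kettlebell Lab, Cardio Basics & Pilates 60, Kettlebell Lab & Pilates 60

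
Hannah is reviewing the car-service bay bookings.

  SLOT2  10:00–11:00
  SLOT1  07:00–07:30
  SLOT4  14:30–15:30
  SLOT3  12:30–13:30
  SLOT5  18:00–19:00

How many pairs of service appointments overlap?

0

Sorted by start: SLOT1, SLOT2, SLOT3, SLOT4, SLOT5.
SLOT2 starts after SLOT1 ends, so nothing later overlaps SLOT1 either.
SLOT3 starts after SLOT2 ends, so nothing later overlaps SLOT2 either.
SLOT4 starts after SLOT3 ends, so nothing later overlaps SLOT3 either.
SLOT5 starts after SLOT4 ends.
No pair overlaps.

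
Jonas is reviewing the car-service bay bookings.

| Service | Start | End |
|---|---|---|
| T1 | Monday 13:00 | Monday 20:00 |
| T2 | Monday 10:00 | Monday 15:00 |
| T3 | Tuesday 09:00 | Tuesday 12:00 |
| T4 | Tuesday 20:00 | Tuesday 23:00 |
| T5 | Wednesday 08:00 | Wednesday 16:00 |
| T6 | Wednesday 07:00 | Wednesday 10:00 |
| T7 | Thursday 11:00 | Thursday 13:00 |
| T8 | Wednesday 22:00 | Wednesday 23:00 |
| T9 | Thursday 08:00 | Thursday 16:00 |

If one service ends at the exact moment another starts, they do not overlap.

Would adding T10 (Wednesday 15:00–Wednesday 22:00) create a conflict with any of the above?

T2: ends Monday 15:00 at or before T10 starts Wednesday 15:00 → clear.
T1: ends Monday 20:00 at or before T10 starts Wednesday 15:00 → clear.
T3: ends Tuesday 12:00 at or before T10 starts Wednesday 15:00 → clear.
T4: ends Tuesday 23:00 at or before T10 starts Wednesday 15:00 → clear.
T6: ends Wednesday 10:00 at or before T10 starts Wednesday 15:00 → clear.
T5: starts Wednesday 08:00 before T10 ends Wednesday 22:00, and ends Wednesday 16:00 after T10 starts Wednesday 15:00 → overlap.
T8: starts Wednesday 22:00 at or after T10 ends Wednesday 22:00 → clear.
T9: starts Thursday 08:00 at or after T10 ends Wednesday 22:00 → clear.
T7: starts Thursday 11:00 at or after T10 ends Wednesday 22:00 → clear.
T10 overlaps T5.

Yes — it overlaps T5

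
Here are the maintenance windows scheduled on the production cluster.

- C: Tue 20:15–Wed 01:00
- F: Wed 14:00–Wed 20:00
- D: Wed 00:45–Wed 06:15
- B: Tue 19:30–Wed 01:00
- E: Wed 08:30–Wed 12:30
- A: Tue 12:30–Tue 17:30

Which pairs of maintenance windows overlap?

B & C, B & D, C & D

Sorted by start: A, B, C, D, E, F.
B starts after A ends; A is clear from here.
C starts before B ends → B and C overlap.
D starts before B ends → B and D overlap.
E starts after B ends; B is clear from here.
D starts before C ends → C and D overlap.
E starts after C ends; C is clear from here.
E starts after D ends; D is clear from here.
F starts after E ends.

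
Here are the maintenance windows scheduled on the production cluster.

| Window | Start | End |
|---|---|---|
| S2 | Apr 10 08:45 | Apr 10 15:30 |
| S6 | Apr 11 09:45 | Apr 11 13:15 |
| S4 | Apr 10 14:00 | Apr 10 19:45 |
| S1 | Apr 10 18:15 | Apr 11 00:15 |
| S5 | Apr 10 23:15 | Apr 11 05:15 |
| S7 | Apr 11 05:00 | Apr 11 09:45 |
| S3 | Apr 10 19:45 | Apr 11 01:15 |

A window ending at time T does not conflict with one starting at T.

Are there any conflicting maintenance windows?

Yes

Sorted by start: S2, S4, S1, S3, S5, S7, S6.
S4 starts before S2 ends → S2 and S4 overlap.
That's a conflict, so the schedule is not conflict-free.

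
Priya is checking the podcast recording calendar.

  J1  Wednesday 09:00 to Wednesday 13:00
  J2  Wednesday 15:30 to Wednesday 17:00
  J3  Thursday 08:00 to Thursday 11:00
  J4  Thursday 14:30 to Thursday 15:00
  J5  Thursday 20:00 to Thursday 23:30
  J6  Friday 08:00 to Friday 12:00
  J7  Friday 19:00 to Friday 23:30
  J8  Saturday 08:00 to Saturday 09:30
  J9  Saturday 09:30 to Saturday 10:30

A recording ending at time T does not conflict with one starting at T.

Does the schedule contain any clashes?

Sorted by start: J1, J2, J3, J4, J5, J6, J7, J8, J9.
J2 starts after J1 ends, so J1 has no further overlaps.
J3 starts after J2 ends, so J2 has no further overlaps.
J4 starts after J3 ends, so J3 has no further overlaps.
J5 starts after J4 ends, so J4 has no further overlaps.
J6 starts after J5 ends, so J5 has no further overlaps.
J7 starts after J6 ends, so J6 has no further overlaps.
J8 starts after J7 ends, so J7 has no further overlaps.
J9 starts exactly when J8 ends (back-to-back, no overlap).
Every pair is clear; the schedule has no overlaps.

No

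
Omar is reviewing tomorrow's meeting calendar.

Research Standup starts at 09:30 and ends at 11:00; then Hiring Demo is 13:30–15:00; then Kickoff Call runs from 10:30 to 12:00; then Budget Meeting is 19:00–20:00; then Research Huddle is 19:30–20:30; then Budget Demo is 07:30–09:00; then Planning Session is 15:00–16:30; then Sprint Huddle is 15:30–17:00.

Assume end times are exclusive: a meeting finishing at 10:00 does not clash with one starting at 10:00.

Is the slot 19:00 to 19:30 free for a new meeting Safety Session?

No — it overlaps Budget Meeting

Budget Demo: ends 09:00 at or before Safety Session starts 19:00 → clear.
Research Standup: ends 11:00 at or before Safety Session starts 19:00 → clear.
Kickoff Call: ends 12:00 at or before Safety Session starts 19:00 → clear.
Hiring Demo: ends 15:00 at or before Safety Session starts 19:00 → clear.
Planning Session: ends 16:30 at or before Safety Session starts 19:00 → clear.
Sprint Huddle: ends 17:00 at or before Safety Session starts 19:00 → clear.
Budget Meeting: starts 19:00 before Safety Session ends 19:30, and ends 20:00 after Safety Session starts 19:00 → overlap.
Research Huddle: starts 19:30 at or after Safety Session ends 19:30 → clear.
Safety Session overlaps Budget Meeting.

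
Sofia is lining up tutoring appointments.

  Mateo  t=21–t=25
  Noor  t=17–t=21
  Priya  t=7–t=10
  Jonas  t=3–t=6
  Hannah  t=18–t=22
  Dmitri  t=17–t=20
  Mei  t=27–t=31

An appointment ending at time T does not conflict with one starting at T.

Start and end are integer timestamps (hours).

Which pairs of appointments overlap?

Dmitri & Hannah, Dmitri & Noor, Hannah & Mateo, Hannah & Noor

Two intervals overlap when each starts before the other ends.
Sorted by start: Jonas, Priya, Dmitri, Noor, Hannah, Mateo, Mei.
Priya starts after Jonas ends, so nothing later overlaps Jonas either.
Dmitri starts after Priya ends, so nothing later overlaps Priya either.
Noor starts before Dmitri ends → Dmitri and Noor overlap.
Hannah starts before Dmitri ends → Dmitri and Hannah overlap.
Mateo starts after Dmitri ends, so nothing later overlaps Dmitri either.
Hannah starts before Noor ends → Noor and Hannah overlap.
Mateo starts exactly when Noor ends (back-to-back, no overlap), so nothing later overlaps Noor either.
Mateo starts before Hannah ends → Hannah and Mateo overlap.
Mei starts after Hannah ends.
Mei starts after Mateo ends.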